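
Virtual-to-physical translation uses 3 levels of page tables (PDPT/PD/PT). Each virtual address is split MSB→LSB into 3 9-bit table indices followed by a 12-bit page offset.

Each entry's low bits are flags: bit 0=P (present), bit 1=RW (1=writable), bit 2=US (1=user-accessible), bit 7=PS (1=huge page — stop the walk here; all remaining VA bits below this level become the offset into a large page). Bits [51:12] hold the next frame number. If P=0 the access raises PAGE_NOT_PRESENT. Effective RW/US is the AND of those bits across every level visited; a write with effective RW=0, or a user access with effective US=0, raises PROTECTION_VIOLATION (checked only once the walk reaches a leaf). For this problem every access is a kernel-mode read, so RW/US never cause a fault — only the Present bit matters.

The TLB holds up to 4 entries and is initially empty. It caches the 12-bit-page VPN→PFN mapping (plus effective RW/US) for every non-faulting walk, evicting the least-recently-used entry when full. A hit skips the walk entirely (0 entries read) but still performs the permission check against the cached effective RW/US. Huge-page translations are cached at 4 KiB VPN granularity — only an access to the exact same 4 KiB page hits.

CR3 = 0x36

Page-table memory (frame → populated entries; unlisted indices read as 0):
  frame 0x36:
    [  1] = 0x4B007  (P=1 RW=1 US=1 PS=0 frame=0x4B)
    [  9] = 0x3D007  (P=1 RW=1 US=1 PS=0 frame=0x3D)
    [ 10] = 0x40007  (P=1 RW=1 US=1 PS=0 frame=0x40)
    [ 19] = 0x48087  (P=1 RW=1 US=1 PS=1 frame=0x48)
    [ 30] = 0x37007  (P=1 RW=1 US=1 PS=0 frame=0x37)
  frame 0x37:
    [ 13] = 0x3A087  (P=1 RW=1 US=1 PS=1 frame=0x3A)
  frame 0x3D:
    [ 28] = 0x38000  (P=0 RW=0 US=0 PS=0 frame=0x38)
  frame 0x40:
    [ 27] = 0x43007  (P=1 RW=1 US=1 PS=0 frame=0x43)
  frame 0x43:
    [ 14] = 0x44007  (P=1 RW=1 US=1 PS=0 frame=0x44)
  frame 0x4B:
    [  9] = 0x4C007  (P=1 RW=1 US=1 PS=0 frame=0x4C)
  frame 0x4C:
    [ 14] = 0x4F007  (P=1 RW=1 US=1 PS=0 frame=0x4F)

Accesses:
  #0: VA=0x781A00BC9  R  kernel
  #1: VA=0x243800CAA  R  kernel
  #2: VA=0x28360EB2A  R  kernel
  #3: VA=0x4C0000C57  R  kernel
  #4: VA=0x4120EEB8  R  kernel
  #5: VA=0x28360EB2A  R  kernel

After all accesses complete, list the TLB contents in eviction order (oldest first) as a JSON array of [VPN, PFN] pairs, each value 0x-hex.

Trace:
#0 VA=0x781A00BC9 (r,kernel):
  lvl0: tbl 0x36, slot 30 ⇒ 0x37007 (P1/RW1/US1/PS0)
  lvl1: tbl 0x37, slot 13 ⇒ 0x3A087 (P1/RW1/US1/PS1)
  ⇒ phys 0x3ABC9 (huge @L1)  [2 reads]
#1 VA=0x243800CAA (r,kernel):
  lvl0: tbl 0x36, slot 9 ⇒ 0x3D007 (P1/RW1/US1/PS0)
  lvl1: tbl 0x3D, slot 28 ⇒ 0x38000 (P0/RW0/US0/PS0)
  → PAGE_NOT_PRESENT  (2 entries read)
#2 VA=0x28360EB2A (r,kernel):
  lvl0: tbl 0x36, slot 10 ⇒ 0x40007 (P1/RW1/US1/PS0)
  lvl1: tbl 0x40, slot 27 ⇒ 0x43007 (P1/RW1/US1/PS0)
  lvl2: tbl 0x43, slot 14 ⇒ 0x44007 (P1/RW1/US1/PS0)
  ⇒ phys 0x44B2A  [3 reads]
#3 VA=0x4C0000C57 (r,kernel):
  lvl0: tbl 0x36, slot 19 ⇒ 0x48087 (P1/RW1/US1/PS1)
  ⇒ phys 0x48C57 (huge @L0)  [1 reads]
#4 VA=0x4120EEB8 (r,kernel):
  lvl0: tbl 0x36, slot 1 ⇒ 0x4B007 (P1/RW1/US1/PS0)
  lvl1: tbl 0x4B, slot 9 ⇒ 0x4C007 (P1/RW1/US1/PS0)
  lvl2: tbl 0x4C, slot 14 ⇒ 0x4F007 (P1/RW1/US1/PS0)
  ⇒ phys 0x4FEB8  [3 reads]
#5 VA=0x28360EB2A (r,kernel):
  TLB hit vpn=0x28360E → PA=0x44B2A

TLB: [["0x781A00", "0x3A"], ["0x4C0000", "0x48"], ["0x4120E", "0x4F"], ["0x28360E", "0x44"]]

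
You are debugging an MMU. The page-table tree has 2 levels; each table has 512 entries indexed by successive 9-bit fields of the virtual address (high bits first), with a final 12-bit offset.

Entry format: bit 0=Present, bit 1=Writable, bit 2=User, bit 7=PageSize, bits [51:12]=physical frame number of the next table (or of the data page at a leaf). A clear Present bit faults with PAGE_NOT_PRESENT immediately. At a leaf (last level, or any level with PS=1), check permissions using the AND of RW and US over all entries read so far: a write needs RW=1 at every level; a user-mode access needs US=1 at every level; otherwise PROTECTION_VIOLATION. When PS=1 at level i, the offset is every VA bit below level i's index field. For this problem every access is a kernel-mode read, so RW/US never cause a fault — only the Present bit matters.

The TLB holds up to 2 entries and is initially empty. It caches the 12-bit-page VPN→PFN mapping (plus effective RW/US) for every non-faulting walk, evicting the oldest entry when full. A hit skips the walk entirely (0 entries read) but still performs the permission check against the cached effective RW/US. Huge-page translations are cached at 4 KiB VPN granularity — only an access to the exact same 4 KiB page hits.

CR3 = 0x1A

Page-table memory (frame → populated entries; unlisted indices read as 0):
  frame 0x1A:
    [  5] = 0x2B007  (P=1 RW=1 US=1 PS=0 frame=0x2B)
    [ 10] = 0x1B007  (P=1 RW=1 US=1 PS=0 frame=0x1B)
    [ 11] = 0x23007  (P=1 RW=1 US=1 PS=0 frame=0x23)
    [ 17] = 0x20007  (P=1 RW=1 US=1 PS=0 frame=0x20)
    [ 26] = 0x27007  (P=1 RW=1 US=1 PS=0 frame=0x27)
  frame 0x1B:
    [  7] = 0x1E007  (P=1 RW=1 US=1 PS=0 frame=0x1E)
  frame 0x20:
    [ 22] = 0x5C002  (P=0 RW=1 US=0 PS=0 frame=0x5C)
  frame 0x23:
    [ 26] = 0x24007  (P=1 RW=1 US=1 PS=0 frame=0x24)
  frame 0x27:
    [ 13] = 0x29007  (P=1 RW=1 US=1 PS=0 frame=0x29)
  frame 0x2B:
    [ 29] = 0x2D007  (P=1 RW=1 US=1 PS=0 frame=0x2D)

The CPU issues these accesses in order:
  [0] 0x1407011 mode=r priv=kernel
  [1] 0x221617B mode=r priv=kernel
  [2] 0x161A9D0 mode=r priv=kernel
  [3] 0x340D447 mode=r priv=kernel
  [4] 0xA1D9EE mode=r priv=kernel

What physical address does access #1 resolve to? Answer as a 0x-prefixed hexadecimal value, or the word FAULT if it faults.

Trace:
#0 VA=0x1407011 (r,kernel):
  lvl0: tbl 0x1A, slot 10 ⇒ 0x1B007 (P1/RW1/US1/PS0)
  lvl1: tbl 0x1B, slot 7 ⇒ 0x1E007 (P1/RW1/US1/PS0)
  → PA=0x1E011  (2 entries read)
#1 VA=0x221617B (r,kernel):
  lvl0: tbl 0x1A, slot 17 ⇒ 0x20007 (P1/RW1/US1/PS0)
  lvl1: tbl 0x20, slot 22 ⇒ 0x5C002 (P0/RW1/US0/PS0)
  ⇒ fault: PAGE_NOT_PRESENT  — 2 lookups
#2 VA=0x161A9D0 (r,kernel):
  lvl0: tbl 0x1A, slot 11 ⇒ 0x23007 (P1/RW1/US1/PS0)
  lvl1: tbl 0x23, slot 26 ⇒ 0x24007 (P1/RW1/US1/PS0)
  → PA=0x249D0  (2 entries read)
#3 VA=0x340D447 (r,kernel):
  lvl0: tbl 0x1A, slot 26 ⇒ 0x27007 (P1/RW1/US1/PS0)
  lvl1: tbl 0x27, slot 13 ⇒ 0x29007 (P1/RW1/US1/PS0)
  → PA=0x29447  (2 entries read)
#4 VA=0xA1D9EE (r,kernel):
  lvl0: tbl 0x1A, slot 5 ⇒ 0x2B007 (P1/RW1/US1/PS0)
  lvl1: tbl 0x2B, slot 29 ⇒ 0x2D007 (P1/RW1/US1/PS0)
  → PA=0x2D9EE  (2 entries read)

Access #1 PA: FAULT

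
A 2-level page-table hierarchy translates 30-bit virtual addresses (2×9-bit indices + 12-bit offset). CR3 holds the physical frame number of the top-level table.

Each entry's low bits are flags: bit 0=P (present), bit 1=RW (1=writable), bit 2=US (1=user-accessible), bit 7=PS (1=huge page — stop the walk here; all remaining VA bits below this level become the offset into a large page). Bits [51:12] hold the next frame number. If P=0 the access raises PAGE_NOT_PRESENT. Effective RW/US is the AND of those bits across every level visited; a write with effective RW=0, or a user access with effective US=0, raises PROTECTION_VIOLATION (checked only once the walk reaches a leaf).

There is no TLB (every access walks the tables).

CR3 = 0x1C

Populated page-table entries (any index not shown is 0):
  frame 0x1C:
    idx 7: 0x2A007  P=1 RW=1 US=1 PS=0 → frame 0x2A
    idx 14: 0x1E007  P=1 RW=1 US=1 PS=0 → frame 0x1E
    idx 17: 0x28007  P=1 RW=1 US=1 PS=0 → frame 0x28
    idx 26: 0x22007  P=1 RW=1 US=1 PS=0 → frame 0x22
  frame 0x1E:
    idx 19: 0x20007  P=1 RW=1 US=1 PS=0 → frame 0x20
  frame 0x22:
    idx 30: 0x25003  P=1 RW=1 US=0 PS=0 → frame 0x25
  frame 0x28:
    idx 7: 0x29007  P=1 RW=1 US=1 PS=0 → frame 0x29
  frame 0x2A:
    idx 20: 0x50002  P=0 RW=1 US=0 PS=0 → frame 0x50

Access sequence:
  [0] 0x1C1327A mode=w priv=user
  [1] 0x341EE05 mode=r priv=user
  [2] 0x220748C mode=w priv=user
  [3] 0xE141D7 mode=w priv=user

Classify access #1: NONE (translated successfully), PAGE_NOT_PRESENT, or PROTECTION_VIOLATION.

Trace:
#0 VA=0x1C1327A (w,user):
  [0] read 0x1C idx=14: raw=0x1E007 flags P=1 W=1 U=1 S=0
  [1] read 0x1E idx=19: raw=0x20007 flags P=1 W=1 U=1 S=0
  ⇒ phys 0x2027A  [2 reads]
#1 VA=0x341EE05 (r,user):
  [0] read 0x1C idx=26: raw=0x22007 flags P=1 W=1 U=1 S=0
  [1] read 0x22 idx=30: raw=0x25003 flags P=1 W=1 U=0 S=0
  → PROTECTION_VIOLATION  (2 entries read)
#2 VA=0x220748C (w,user):
  [0] read 0x1C idx=17: raw=0x28007 flags P=1 W=1 U=1 S=0
  [1] read 0x28 idx=7: raw=0x29007 flags P=1 W=1 U=1 S=0
  ⇒ phys 0x2948C  [2 reads]
#3 VA=0xE141D7 (w,user):
  [0] read 0x1C idx=7: raw=0x2A007 flags P=1 W=1 U=1 S=0
  [1] read 0x2A idx=20: raw=0x50002 flags P=0 W=1 U=0 S=0
  → PAGE_NOT_PRESENT  (2 entries read)

Access #1 fault: PROTECTION_VIOLATION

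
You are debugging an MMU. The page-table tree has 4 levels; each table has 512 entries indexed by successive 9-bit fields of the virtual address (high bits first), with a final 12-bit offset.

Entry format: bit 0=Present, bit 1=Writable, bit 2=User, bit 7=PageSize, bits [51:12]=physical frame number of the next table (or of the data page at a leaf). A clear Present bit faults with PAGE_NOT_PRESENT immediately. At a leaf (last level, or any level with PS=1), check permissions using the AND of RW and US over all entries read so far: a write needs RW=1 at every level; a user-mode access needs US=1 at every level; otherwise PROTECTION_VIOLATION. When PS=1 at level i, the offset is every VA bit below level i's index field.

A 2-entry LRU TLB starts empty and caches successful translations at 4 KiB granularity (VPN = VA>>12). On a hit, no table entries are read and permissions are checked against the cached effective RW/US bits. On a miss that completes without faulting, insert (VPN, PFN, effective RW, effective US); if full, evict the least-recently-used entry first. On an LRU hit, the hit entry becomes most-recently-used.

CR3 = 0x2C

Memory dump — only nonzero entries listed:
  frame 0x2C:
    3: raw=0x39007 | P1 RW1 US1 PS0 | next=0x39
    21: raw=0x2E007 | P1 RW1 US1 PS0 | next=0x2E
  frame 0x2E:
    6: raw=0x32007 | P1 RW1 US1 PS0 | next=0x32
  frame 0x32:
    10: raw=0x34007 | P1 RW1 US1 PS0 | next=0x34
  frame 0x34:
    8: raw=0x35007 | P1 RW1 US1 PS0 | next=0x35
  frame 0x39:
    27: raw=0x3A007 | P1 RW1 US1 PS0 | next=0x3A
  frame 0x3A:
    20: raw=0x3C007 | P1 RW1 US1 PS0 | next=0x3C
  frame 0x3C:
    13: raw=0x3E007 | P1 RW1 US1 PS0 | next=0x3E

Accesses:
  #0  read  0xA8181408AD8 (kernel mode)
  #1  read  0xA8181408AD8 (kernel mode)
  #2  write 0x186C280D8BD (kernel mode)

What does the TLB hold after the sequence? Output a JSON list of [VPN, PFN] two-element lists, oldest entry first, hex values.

Trace:
#0 VA=0xA8181408AD8 (r,kernel):
  lvl0: tbl 0x2C, slot 21 ⇒ 0x2E007 (P1/RW1/US1/PS0)
  lvl1: tbl 0x2E, slot 6 ⇒ 0x32007 (P1/RW1/US1/PS0)
  lvl2: tbl 0x32, slot 10 ⇒ 0x34007 (P1/RW1/US1/PS0)
  lvl3: tbl 0x34, slot 8 ⇒ 0x35007 (P1/RW1/US1/PS0)
  ⇒ phys 0x35AD8  [4 reads]
#1 VA=0xA8181408AD8 (r,kernel):
  TLB hit vpn=0xA8181408 → PA=0x35AD8
#2 VA=0x186C280D8BD (w,kernel):
  lvl0: tbl 0x2C, slot 3 ⇒ 0x39007 (P1/RW1/US1/PS0)
  lvl1: tbl 0x39, slot 27 ⇒ 0x3A007 (P1/RW1/US1/PS0)
  lvl2: tbl 0x3A, slot 20 ⇒ 0x3C007 (P1/RW1/US1/PS0)
  lvl3: tbl 0x3C, slot 13 ⇒ 0x3E007 (P1/RW1/US1/PS0)
  ⇒ phys 0x3E8BD  [4 reads]

TLB: [["0xA8181408", "0x35"], ["0x186C280D", "0x3E"]]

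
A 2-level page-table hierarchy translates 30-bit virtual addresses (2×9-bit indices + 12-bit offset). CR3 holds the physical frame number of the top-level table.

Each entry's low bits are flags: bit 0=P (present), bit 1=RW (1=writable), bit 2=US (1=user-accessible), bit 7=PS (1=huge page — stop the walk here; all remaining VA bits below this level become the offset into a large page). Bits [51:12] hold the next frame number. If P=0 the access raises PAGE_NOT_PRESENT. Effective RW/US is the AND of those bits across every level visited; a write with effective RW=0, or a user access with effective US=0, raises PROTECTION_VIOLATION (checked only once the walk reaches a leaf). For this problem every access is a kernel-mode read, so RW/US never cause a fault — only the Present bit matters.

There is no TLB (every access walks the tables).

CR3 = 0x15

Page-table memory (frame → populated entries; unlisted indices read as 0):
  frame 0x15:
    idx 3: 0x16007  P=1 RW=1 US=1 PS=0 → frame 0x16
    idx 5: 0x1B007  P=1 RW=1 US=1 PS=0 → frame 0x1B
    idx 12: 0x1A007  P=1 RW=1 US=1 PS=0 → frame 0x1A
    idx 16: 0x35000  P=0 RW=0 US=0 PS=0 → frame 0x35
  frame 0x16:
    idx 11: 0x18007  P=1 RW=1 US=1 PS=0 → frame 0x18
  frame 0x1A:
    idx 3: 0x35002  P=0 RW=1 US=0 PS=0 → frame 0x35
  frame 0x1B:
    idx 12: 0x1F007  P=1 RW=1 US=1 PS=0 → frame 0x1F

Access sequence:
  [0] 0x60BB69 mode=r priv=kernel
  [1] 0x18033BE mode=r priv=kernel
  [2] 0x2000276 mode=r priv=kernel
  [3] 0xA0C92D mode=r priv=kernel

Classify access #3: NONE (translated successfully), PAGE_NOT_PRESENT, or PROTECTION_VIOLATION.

Trace:
#0 VA=0x60BB69 (r,kernel):
  lvl0: tbl 0x15, slot 3 ⇒ 0x16007 (P1/RW1/US1/PS0)
  lvl1: tbl 0x16, slot 11 ⇒ 0x18007 (P1/RW1/US1/PS0)
  ✓ 0x18B69  — 2 lookups
#1 VA=0x18033BE (r,kernel):
  lvl0: tbl 0x15, slot 12 ⇒ 0x1A007 (P1/RW1/US1/PS0)
  lvl1: tbl 0x1A, slot 3 ⇒ 0x35002 (P0/RW1/US0/PS0)
  → PAGE_NOT_PRESENT  (2 entries read)
#2 VA=0x2000276 (r,kernel):
  lvl0: tbl 0x15, slot 16 ⇒ 0x35000 (P0/RW0/US0/PS0)
  → PAGE_NOT_PRESENT  (1 entries read)
#3 VA=0xA0C92D (r,kernel):
  lvl0: tbl 0x15, slot 5 ⇒ 0x1B007 (P1/RW1/US1/PS0)
  lvl1: tbl 0x1B, slot 12 ⇒ 0x1F007 (P1/RW1/US1/PS0)
  ✓ 0x1F92D  — 2 lookups

Access #3 fault: NONE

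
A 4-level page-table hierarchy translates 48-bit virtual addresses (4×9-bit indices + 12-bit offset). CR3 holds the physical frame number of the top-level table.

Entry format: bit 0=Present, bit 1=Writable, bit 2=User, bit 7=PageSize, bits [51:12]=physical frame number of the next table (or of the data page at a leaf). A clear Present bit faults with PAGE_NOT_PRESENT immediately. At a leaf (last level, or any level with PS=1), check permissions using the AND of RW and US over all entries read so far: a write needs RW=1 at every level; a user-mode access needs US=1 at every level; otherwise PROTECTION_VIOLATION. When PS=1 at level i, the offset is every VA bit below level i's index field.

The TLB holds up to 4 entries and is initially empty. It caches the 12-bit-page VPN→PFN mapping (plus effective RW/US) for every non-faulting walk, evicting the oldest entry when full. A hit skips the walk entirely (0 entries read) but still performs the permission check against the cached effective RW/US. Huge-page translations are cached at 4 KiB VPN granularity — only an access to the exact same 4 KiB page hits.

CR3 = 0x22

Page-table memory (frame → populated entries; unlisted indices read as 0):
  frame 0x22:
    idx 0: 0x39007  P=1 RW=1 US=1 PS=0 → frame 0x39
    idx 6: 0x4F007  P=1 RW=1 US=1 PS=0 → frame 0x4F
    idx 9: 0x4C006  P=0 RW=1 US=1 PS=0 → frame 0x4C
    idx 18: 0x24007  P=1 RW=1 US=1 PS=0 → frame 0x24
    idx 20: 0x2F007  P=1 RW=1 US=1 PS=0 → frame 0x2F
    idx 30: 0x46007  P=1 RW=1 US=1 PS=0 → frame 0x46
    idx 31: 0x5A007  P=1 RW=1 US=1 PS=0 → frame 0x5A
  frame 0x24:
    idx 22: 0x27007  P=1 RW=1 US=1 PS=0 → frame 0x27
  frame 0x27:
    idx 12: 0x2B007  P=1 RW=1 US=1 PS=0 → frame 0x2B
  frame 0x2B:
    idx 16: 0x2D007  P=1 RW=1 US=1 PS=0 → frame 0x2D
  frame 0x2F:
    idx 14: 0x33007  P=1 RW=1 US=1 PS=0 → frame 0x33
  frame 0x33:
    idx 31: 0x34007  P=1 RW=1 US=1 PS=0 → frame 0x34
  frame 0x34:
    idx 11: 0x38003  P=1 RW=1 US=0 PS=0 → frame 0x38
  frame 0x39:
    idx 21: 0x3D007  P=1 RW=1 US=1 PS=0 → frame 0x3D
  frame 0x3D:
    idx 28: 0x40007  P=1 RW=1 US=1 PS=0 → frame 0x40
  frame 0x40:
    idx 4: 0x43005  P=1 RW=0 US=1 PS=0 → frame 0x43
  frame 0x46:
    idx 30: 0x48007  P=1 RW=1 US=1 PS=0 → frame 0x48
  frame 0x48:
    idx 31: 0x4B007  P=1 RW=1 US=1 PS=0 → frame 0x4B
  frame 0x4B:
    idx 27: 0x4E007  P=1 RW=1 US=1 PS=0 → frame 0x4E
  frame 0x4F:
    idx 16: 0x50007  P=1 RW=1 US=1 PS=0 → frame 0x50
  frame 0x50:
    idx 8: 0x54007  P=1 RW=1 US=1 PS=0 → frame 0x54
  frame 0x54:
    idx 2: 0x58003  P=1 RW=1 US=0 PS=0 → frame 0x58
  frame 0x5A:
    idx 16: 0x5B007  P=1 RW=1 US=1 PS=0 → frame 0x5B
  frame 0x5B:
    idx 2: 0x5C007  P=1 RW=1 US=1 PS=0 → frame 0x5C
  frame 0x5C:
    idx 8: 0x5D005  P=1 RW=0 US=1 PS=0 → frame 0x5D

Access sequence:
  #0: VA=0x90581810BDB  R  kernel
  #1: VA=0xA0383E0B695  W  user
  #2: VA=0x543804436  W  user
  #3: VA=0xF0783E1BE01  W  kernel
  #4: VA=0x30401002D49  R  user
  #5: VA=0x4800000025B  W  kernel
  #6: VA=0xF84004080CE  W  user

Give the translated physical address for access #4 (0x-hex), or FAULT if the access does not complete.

Trace:
#0 VA=0x90581810BDB (r,kernel):
  [0] read 0x22 idx=18: raw=0x24007 flags P=1 W=1 U=1 S=0
  [1] read 0x24 idx=22: raw=0x27007 flags P=1 W=1 U=1 S=0
  [2] read 0x27 idx=12: raw=0x2B007 flags P=1 W=1 U=1 S=0
  [3] read 0x2B idx=16: raw=0x2D007 flags P=1 W=1 U=1 S=0
  → PA=0x2DBDB  (4 entries read)
#1 VA=0xA0383E0B695 (w,user):
  [0] read 0x22 idx=20: raw=0x2F007 flags P=1 W=1 U=1 S=0
  [1] read 0x2F idx=14: raw=0x33007 flags P=1 W=1 U=1 S=0
  [2] read 0x33 idx=31: raw=0x34007 flags P=1 W=1 U=1 S=0
  [3] read 0x34 idx=11: raw=0x38003 flags P=1 W=1 U=0 S=0
  → PROTECTION_VIOLATION  (4 entries read)
#2 VA=0x543804436 (w,user):
  [0] read 0x22 idx=0: raw=0x39007 flags P=1 W=1 U=1 S=0
  [1] read 0x39 idx=21: raw=0x3D007 flags P=1 W=1 U=1 S=0
  [2] read 0x3D idx=28: raw=0x40007 flags P=1 W=1 U=1 S=0
  [3] read 0x40 idx=4: raw=0x43005 flags P=1 W=0 U=1 S=0
  → PROTECTION_VIOLATION  (4 entries read)
#3 VA=0xF0783E1BE01 (w,kernel):
  [0] read 0x22 idx=30: raw=0x46007 flags P=1 W=1 U=1 S=0
  [1] read 0x46 idx=30: raw=0x48007 flags P=1 W=1 U=1 S=0
  [2] read 0x48 idx=31: raw=0x4B007 flags P=1 W=1 U=1 S=0
  [3] read 0x4B idx=27: raw=0x4E007 flags P=1 W=1 U=1 S=0
  → PA=0x4EE01  (4 entries read)
#4 VA=0x30401002D49 (r,user):
  [0] read 0x22 idx=6: raw=0x4F007 flags P=1 W=1 U=1 S=0
  [1] read 0x4F idx=16: raw=0x50007 flags P=1 W=1 U=1 S=0
  [2] read 0x50 idx=8: raw=0x54007 flags P=1 W=1 U=1 S=0
  [3] read 0x54 idx=2: raw=0x58003 flags P=1 W=1 U=0 S=0
  → PROTECTION_VIOLATION  (4 entries read)
#5 VA=0x4800000025B (w,kernel):
  [0] read 0x22 idx=9: raw=0x4C006 flags P=0 W=1 U=1 S=0
  → PAGE_NOT_PRESENT  (1 entries read)
#6 VA=0xF84004080CE (w,user):
  [0] read 0x22 idx=31: raw=0x5A007 flags P=1 W=1 U=1 S=0
  [1] read 0x5A idx=16: raw=0x5B007 flags P=1 W=1 U=1 S=0
  [2] read 0x5B idx=2: raw=0x5C007 flags P=1 W=1 U=1 S=0
  [3] read 0x5C idx=8: raw=0x5D005 flags P=1 W=0 U=1 S=0
  → PROTECTION_VIOLATION  (4 entries read)

Access #4 PA: FAULT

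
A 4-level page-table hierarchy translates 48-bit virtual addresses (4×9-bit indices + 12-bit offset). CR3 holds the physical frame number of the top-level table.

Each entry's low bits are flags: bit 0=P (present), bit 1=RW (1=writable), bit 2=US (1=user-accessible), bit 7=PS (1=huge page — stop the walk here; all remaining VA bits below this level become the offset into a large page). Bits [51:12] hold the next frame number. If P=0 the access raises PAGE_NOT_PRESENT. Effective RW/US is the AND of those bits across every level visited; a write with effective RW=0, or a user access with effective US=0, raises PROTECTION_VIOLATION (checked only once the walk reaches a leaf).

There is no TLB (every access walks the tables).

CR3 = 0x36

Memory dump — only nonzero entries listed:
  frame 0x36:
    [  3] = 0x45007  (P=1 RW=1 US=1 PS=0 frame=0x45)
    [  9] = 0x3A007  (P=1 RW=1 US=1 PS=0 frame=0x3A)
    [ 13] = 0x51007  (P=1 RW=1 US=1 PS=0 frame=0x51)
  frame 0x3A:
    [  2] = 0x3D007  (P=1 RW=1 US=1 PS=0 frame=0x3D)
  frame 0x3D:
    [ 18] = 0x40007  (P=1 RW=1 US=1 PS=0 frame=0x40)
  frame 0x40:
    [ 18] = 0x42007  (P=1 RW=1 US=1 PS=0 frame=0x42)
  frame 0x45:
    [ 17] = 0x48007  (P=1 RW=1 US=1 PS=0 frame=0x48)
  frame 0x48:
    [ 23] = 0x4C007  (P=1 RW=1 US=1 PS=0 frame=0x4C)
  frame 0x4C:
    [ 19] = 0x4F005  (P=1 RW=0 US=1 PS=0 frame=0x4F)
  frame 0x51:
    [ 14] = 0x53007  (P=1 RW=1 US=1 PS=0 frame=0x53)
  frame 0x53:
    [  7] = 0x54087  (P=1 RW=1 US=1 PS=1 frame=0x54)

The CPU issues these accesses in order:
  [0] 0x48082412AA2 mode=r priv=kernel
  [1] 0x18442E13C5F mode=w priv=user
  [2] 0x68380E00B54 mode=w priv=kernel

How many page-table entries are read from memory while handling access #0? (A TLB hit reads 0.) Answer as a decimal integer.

Per-access translation:
#0 VA=0x48082412AA2 (r,kernel):
  [0] read 0x36 idx=9: raw=0x3A007 flags P=1 W=1 U=1 S=0
  [1] read 0x3A idx=2: raw=0x3D007 flags P=1 W=1 U=1 S=0
  [2] read 0x3D idx=18: raw=0x40007 flags P=1 W=1 U=1 S=0
  [3] read 0x40 idx=18: raw=0x42007 flags P=1 W=1 U=1 S=0
  ⇒ phys 0x42AA2  [4 reads]
#1 VA=0x18442E13C5F (w,user):
  [0] read 0x36 idx=3: raw=0x45007 flags P=1 W=1 U=1 S=0
  [1] read 0x45 idx=17: raw=0x48007 flags P=1 W=1 U=1 S=0
  [2] read 0x48 idx=23: raw=0x4C007 flags P=1 W=1 U=1 S=0
  [3] read 0x4C idx=19: raw=0x4F005 flags P=1 W=0 U=1 S=0
  ✗ PROTECTION_VIOLATION  [4 reads]
#2 VA=0x68380E00B54 (w,kernel):
  [0] read 0x36 idx=13: raw=0x51007 flags P=1 W=1 U=1 S=0
  [1] read 0x51 idx=14: raw=0x53007 flags P=1 W=1 U=1 S=0
  [2] read 0x53 idx=7: raw=0x54087 flags P=1 W=1 U=1 S=1
  ⇒ phys 0x54B54 (huge @L2)  [3 reads]

Entries read for #0: 4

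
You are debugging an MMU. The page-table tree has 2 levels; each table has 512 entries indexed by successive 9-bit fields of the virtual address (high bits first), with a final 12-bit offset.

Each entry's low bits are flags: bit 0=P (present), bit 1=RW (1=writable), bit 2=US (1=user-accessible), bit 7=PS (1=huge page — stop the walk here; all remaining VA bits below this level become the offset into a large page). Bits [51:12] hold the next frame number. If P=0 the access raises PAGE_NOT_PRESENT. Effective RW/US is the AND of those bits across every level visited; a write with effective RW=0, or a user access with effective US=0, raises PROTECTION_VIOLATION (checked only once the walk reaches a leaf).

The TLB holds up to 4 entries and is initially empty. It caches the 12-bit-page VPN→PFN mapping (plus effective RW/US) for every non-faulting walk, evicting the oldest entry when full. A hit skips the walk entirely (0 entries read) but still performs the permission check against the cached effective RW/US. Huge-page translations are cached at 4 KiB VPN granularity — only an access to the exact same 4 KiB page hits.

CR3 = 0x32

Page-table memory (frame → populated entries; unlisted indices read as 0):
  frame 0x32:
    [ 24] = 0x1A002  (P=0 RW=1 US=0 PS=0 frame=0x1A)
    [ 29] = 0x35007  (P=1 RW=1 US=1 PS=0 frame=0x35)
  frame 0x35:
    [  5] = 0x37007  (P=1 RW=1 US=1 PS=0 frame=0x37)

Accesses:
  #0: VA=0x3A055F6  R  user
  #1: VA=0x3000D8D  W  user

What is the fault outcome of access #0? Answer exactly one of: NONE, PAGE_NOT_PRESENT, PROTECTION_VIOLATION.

Trace:
#0 VA=0x3A055F6 (r,user):
  lvl0: tbl 0x32, slot 29 ⇒ 0x35007 (P1/RW1/US1/PS0)
  lvl1: tbl 0x35, slot 5 ⇒ 0x37007 (P1/RW1/US1/PS0)
  → PA=0x375F6  (2 entries read)
#1 VA=0x3000D8D (w,user):
  lvl0: tbl 0x32, slot 24 ⇒ 0x1A002 (P0/RW1/US0/PS0)
  → PAGE_NOT_PRESENT  (1 entries read)

Access #0 fault: NONE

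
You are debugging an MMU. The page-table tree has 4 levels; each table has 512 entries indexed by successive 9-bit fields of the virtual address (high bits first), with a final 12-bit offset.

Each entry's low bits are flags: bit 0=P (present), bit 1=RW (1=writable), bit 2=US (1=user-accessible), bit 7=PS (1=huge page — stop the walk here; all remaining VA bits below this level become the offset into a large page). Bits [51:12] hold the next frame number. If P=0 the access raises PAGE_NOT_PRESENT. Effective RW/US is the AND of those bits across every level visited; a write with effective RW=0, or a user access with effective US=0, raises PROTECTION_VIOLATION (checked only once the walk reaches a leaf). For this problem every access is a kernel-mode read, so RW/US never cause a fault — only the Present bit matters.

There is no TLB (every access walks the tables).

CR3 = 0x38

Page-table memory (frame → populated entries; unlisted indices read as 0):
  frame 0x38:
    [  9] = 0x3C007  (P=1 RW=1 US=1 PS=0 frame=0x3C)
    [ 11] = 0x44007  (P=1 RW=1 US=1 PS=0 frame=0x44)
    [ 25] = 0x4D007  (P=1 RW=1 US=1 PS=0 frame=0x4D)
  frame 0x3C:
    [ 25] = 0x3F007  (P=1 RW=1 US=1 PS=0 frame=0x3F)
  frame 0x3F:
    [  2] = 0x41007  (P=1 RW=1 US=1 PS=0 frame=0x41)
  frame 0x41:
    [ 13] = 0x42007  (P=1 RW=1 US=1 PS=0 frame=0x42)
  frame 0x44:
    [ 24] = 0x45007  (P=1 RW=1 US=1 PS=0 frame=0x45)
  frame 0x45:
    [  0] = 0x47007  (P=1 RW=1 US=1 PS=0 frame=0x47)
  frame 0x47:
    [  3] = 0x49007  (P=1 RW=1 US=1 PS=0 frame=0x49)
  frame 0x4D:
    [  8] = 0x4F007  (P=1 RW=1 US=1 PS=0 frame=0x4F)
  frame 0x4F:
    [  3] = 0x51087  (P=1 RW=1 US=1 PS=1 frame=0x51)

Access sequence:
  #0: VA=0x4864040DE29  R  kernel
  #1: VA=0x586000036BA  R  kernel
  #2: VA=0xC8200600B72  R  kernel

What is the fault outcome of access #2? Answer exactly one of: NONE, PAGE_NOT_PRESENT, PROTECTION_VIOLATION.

Per-access translation:
#0 VA=0x4864040DE29 (r,kernel):
  L0 @0x38[9] → 0x3C007  P=1,RW=1,US=1,PS=0
  L1 @0x3C[25] → 0x3F007  P=1,RW=1,US=1,PS=0
  L2 @0x3F[2] → 0x41007  P=1,RW=1,US=1,PS=0
  L3 @0x41[13] → 0x42007  P=1,RW=1,US=1,PS=0
  → PA=0x42E29  (4 entries read)
#1 VA=0x586000036BA (r,kernel):
  L0 @0x38[11] → 0x44007  P=1,RW=1,US=1,PS=0
  L1 @0x44[24] → 0x45007  P=1,RW=1,US=1,PS=0
  L2 @0x45[0] → 0x47007  P=1,RW=1,US=1,PS=0
  L3 @0x47[3] → 0x49007  P=1,RW=1,US=1,PS=0
  → PA=0x496BA  (4 entries read)
#2 VA=0xC8200600B72 (r,kernel):
  L0 @0x38[25] → 0x4D007  P=1,RW=1,US=1,PS=0
  L1 @0x4D[8] → 0x4F007  P=1,RW=1,US=1,PS=0
  L2 @0x4F[3] → 0x51087  P=1,RW=1,US=1,PS=1
  → PA=0x51B72 (huge @L2)  (3 entries read)

Access #2 fault: NONE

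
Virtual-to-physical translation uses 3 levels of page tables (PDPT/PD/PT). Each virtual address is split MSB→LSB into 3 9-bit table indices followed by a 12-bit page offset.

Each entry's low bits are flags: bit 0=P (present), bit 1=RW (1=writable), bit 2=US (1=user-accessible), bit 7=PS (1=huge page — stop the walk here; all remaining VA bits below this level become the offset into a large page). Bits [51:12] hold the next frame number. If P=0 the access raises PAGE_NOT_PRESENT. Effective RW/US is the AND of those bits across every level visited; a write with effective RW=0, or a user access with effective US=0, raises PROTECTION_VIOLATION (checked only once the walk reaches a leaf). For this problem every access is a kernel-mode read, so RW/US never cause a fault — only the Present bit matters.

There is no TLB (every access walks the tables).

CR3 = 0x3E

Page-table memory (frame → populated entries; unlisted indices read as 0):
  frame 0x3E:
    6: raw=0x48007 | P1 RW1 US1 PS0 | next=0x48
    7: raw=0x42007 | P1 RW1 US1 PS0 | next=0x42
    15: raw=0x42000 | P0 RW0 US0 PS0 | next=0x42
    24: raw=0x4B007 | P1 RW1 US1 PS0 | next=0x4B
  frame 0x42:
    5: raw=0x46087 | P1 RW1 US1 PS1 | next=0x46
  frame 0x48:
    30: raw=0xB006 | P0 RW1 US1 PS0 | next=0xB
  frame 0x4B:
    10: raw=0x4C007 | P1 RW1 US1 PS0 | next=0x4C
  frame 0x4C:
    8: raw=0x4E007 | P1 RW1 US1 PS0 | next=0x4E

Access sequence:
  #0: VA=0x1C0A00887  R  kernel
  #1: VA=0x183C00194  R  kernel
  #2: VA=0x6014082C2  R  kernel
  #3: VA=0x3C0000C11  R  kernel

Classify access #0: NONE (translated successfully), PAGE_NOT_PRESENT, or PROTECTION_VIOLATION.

Per-access translation:
#0 VA=0x1C0A00887 (r,kernel):
  lvl0: tbl 0x3E, slot 7 ⇒ 0x42007 (P1/RW1/US1/PS0)
  lvl1: tbl 0x42, slot 5 ⇒ 0x46087 (P1/RW1/US1/PS1)
  ✓ 0x46887 (huge @L1)  — 2 lookups
#1 VA=0x183C00194 (r,kernel):
  lvl0: tbl 0x3E, slot 6 ⇒ 0x48007 (P1/RW1/US1/PS0)
  lvl1: tbl 0x48, slot 30 ⇒ 0xB006 (P0/RW1/US1/PS0)
  ✗ PAGE_NOT_PRESENT  [2 reads]
#2 VA=0x6014082C2 (r,kernel):
  lvl0: tbl 0x3E, slot 24 ⇒ 0x4B007 (P1/RW1/US1/PS0)
  lvl1: tbl 0x4B, slot 10 ⇒ 0x4C007 (P1/RW1/US1/PS0)
  lvl2: tbl 0x4C, slot 8 ⇒ 0x4E007 (P1/RW1/US1/PS0)
  ✓ 0x4E2C2  — 3 lookups
#3 VA=0x3C0000C11 (r,kernel):
  lvl0: tbl 0x3E, slot 15 ⇒ 0x42000 (P0/RW0/US0/PS0)
  ✗ PAGE_NOT_PRESENT  [1 reads]

Access #0 fault: NONE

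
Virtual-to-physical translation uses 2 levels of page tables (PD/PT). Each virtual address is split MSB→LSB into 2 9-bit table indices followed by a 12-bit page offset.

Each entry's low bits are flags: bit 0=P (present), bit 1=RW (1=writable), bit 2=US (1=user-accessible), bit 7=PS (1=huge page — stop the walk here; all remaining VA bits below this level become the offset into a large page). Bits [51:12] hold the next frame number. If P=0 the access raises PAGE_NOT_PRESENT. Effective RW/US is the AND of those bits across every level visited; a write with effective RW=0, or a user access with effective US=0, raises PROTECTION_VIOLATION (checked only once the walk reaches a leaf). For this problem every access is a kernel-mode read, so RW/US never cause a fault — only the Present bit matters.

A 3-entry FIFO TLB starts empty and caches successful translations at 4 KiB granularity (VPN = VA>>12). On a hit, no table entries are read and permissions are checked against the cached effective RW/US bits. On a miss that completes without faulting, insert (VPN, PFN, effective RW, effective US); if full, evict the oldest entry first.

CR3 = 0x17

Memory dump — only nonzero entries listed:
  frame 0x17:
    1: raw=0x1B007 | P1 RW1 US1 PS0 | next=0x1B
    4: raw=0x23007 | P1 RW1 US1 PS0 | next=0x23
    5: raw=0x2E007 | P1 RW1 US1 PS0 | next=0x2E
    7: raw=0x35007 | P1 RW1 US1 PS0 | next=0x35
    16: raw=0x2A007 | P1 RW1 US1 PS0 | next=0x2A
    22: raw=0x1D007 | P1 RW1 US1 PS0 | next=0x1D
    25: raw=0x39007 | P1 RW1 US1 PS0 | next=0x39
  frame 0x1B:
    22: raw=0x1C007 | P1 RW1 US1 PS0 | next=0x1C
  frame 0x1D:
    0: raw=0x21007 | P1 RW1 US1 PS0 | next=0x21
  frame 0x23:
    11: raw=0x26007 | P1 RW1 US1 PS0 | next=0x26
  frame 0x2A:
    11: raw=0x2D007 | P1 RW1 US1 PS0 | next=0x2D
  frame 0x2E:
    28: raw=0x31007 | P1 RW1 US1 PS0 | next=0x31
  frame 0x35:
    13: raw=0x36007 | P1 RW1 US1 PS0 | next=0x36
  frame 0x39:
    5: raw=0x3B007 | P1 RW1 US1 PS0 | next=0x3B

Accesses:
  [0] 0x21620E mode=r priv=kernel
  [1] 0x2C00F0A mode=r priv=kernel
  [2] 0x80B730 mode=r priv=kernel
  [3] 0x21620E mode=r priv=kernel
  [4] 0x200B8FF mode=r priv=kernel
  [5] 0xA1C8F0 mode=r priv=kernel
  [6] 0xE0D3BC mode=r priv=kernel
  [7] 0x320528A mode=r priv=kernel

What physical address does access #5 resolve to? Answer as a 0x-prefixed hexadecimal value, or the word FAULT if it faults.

Per-access translation:
#0 VA=0x21620E (r,kernel):
  [0] read 0x17 idx=1: raw=0x1B007 flags P=1 W=1 U=1 S=0
  [1] read 0x1B idx=22: raw=0x1C007 flags P=1 W=1 U=1 S=0
  → PA=0x1C20E  (2 entries read)
#1 VA=0x2C00F0A (r,kernel):
  [0] read 0x17 idx=22: raw=0x1D007 flags P=1 W=1 U=1 S=0
  [1] read 0x1D idx=0: raw=0x21007 flags P=1 W=1 U=1 S=0
  → PA=0x21F0A  (2 entries read)
#2 VA=0x80B730 (r,kernel):
  [0] read 0x17 idx=4: raw=0x23007 flags P=1 W=1 U=1 S=0
  [1] read 0x23 idx=11: raw=0x26007 flags P=1 W=1 U=1 S=0
  → PA=0x26730  (2 entries read)
#3 VA=0x21620E (r,kernel):
  TLB hit vpn=0x216 → PA=0x1C20E
#4 VA=0x200B8FF (r,kernel):
  [0] read 0x17 idx=16: raw=0x2A007 flags P=1 W=1 U=1 S=0
  [1] read 0x2A idx=11: raw=0x2D007 flags P=1 W=1 U=1 S=0
  → PA=0x2D8FF  (2 entries read)
#5 VA=0xA1C8F0 (r,kernel):
  [0] read 0x17 idx=5: raw=0x2E007 flags P=1 W=1 U=1 S=0
  [1] read 0x2E idx=28: raw=0x31007 flags P=1 W=1 U=1 S=0
  → PA=0x318F0  (2 entries read)
#6 VA=0xE0D3BC (r,kernel):
  [0] read 0x17 idx=7: raw=0x35007 flags P=1 W=1 U=1 S=0
  [1] read 0x35 idx=13: raw=0x36007 flags P=1 W=1 U=1 S=0
  → PA=0x363BC  (2 entries read)
#7 VA=0x320528A (r,kernel):
  [0] read 0x17 idx=25: raw=0x39007 flags P=1 W=1 U=1 S=0
  [1] read 0x39 idx=5: raw=0x3B007 flags P=1 W=1 U=1 S=0
  → PA=0x3B28A  (2 entries read)

Access #5 PA: 0x318F0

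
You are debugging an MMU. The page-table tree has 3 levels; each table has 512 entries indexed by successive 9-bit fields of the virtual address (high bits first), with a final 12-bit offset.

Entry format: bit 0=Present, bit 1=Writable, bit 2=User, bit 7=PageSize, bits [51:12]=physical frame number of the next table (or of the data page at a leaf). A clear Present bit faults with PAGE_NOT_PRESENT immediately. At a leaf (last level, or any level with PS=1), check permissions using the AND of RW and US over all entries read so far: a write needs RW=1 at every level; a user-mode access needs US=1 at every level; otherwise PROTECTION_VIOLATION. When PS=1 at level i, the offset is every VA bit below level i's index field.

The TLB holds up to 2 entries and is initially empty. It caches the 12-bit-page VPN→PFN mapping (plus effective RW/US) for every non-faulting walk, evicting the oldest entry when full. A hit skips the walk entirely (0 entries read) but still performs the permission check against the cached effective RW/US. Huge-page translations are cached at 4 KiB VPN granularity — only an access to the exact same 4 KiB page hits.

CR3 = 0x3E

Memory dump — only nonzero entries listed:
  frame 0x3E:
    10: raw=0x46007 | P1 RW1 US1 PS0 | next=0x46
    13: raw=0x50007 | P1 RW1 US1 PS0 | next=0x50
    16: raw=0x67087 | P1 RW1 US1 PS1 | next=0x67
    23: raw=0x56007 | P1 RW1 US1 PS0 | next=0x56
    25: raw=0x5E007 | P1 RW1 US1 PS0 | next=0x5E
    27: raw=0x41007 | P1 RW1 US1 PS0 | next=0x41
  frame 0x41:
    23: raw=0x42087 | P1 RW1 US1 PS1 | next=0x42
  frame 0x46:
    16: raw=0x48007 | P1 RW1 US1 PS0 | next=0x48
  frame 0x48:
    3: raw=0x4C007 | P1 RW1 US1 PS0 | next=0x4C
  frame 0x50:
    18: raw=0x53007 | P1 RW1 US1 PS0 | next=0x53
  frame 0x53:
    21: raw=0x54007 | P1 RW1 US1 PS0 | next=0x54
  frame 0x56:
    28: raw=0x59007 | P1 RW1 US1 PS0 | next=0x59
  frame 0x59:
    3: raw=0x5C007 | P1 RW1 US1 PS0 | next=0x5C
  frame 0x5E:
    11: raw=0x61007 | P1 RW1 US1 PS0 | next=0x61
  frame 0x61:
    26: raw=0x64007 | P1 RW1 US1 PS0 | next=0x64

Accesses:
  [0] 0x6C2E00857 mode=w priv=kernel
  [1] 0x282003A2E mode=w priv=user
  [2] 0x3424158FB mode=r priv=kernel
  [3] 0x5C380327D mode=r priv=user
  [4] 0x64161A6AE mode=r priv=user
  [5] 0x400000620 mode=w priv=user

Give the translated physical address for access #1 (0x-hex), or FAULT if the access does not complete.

Trace:
#0 VA=0x6C2E00857 (w,kernel):
  lvl0: tbl 0x3E, slot 27 ⇒ 0x41007 (P1/RW1/US1/PS0)
  lvl1: tbl 0x41, slot 23 ⇒ 0x42087 (P1/RW1/US1/PS1)
  ⇒ phys 0x42857 (huge @L1)  [2 reads]
#1 VA=0x282003A2E (w,user):
  lvl0: tbl 0x3E, slot 10 ⇒ 0x46007 (P1/RW1/US1/PS0)
  lvl1: tbl 0x46, slot 16 ⇒ 0x48007 (P1/RW1/US1/PS0)
  lvl2: tbl 0x48, slot 3 ⇒ 0x4C007 (P1/RW1/US1/PS0)
  ⇒ phys 0x4CA2E  [3 reads]
#2 VA=0x3424158FB (r,kernel):
  lvl0: tbl 0x3E, slot 13 ⇒ 0x50007 (P1/RW1/US1/PS0)
  lvl1: tbl 0x50, slot 18 ⇒ 0x53007 (P1/RW1/US1/PS0)
  lvl2: tbl 0x53, slot 21 ⇒ 0x54007 (P1/RW1/US1/PS0)
  ⇒ phys 0x548FB  [3 reads]
#3 VA=0x5C380327D (r,user):
  lvl0: tbl 0x3E, slot 23 ⇒ 0x56007 (P1/RW1/US1/PS0)
  lvl1: tbl 0x56, slot 28 ⇒ 0x59007 (P1/RW1/US1/PS0)
  lvl2: tbl 0x59, slot 3 ⇒ 0x5C007 (P1/RW1/US1/PS0)
  ⇒ phys 0x5C27D  [3 reads]
#4 VA=0x64161A6AE (r,user):
  lvl0: tbl 0x3E, slot 25 ⇒ 0x5E007 (P1/RW1/US1/PS0)
  lvl1: tbl 0x5E, slot 11 ⇒ 0x61007 (P1/RW1/US1/PS0)
  lvl2: tbl 0x61, slot 26 ⇒ 0x64007 (P1/RW1/US1/PS0)
  ⇒ phys 0x646AE  [3 reads]
#5 VA=0x400000620 (w,user):
  lvl0: tbl 0x3E, slot 16 ⇒ 0x67087 (P1/RW1/US1/PS1)
  ⇒ phys 0x67620 (huge @L0)  [1 reads]

Access #1 PA: 0x4CA2E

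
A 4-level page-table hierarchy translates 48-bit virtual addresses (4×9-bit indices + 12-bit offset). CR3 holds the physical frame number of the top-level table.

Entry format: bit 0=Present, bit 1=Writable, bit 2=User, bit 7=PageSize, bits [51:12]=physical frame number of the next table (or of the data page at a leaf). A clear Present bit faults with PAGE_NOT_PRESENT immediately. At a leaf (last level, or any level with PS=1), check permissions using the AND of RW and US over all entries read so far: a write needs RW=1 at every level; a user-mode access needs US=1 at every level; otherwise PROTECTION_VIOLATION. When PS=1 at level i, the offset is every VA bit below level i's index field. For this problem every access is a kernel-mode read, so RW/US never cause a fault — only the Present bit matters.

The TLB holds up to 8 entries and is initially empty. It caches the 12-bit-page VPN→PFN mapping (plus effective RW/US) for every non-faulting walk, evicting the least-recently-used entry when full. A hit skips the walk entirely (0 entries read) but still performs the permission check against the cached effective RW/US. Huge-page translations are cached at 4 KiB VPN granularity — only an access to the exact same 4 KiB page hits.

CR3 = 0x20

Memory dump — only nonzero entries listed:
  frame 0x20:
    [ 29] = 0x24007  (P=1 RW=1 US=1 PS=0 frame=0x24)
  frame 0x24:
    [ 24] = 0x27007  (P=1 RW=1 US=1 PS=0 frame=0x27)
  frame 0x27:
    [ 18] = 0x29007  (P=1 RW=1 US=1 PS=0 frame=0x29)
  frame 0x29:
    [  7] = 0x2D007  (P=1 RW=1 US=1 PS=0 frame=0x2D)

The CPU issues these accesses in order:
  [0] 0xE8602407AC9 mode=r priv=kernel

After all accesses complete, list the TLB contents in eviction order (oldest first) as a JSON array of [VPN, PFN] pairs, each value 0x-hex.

Walk each access:
#0 VA=0xE8602407AC9 (r,kernel):
  L0: frame=0x20 idx=29 entry=0x24007 [P=1 RW=1 US=1 PS=0]
  L1: frame=0x24 idx=24 entry=0x27007 [P=1 RW=1 US=1 PS=0]
  L2: frame=0x27 idx=18 entry=0x29007 [P=1 RW=1 US=1 PS=0]
  L3: frame=0x29 idx=7 entry=0x2D007 [P=1 RW=1 US=1 PS=0]
  → PA=0x2DAC9  (4 entries read)

TLB: [["0xE8602407", "0x2D"]]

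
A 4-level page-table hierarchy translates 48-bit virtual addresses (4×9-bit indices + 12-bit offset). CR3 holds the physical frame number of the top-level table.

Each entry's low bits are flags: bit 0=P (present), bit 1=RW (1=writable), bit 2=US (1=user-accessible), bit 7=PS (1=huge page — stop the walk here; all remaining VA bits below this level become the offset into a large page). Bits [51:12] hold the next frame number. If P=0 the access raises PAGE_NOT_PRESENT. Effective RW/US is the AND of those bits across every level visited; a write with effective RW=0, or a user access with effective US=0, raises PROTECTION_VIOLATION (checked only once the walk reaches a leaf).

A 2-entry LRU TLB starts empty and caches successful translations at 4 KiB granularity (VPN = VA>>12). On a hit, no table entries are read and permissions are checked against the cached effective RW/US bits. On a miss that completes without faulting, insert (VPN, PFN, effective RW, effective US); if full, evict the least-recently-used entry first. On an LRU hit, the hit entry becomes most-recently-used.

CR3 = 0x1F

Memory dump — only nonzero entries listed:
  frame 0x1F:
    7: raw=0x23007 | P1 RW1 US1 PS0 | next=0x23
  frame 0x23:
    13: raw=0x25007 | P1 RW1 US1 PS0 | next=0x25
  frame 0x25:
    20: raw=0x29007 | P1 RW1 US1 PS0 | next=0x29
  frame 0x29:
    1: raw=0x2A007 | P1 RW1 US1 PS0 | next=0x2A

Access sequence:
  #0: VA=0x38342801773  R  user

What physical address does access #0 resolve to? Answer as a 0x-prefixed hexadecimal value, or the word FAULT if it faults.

Per-access translation:
#0 VA=0x38342801773 (r,user):
  [0] read 0x1F idx=7: raw=0x23007 flags P=1 W=1 U=1 S=0
  [1] read 0x23 idx=13: raw=0x25007 flags P=1 W=1 U=1 S=0
  [2] read 0x25 idx=20: raw=0x29007 flags P=1 W=1 U=1 S=0
  [3] read 0x29 idx=1: raw=0x2A007 flags P=1 W=1 U=1 S=0
  → PA=0x2A773  (4 entries read)

Access #0 PA: 0x2A773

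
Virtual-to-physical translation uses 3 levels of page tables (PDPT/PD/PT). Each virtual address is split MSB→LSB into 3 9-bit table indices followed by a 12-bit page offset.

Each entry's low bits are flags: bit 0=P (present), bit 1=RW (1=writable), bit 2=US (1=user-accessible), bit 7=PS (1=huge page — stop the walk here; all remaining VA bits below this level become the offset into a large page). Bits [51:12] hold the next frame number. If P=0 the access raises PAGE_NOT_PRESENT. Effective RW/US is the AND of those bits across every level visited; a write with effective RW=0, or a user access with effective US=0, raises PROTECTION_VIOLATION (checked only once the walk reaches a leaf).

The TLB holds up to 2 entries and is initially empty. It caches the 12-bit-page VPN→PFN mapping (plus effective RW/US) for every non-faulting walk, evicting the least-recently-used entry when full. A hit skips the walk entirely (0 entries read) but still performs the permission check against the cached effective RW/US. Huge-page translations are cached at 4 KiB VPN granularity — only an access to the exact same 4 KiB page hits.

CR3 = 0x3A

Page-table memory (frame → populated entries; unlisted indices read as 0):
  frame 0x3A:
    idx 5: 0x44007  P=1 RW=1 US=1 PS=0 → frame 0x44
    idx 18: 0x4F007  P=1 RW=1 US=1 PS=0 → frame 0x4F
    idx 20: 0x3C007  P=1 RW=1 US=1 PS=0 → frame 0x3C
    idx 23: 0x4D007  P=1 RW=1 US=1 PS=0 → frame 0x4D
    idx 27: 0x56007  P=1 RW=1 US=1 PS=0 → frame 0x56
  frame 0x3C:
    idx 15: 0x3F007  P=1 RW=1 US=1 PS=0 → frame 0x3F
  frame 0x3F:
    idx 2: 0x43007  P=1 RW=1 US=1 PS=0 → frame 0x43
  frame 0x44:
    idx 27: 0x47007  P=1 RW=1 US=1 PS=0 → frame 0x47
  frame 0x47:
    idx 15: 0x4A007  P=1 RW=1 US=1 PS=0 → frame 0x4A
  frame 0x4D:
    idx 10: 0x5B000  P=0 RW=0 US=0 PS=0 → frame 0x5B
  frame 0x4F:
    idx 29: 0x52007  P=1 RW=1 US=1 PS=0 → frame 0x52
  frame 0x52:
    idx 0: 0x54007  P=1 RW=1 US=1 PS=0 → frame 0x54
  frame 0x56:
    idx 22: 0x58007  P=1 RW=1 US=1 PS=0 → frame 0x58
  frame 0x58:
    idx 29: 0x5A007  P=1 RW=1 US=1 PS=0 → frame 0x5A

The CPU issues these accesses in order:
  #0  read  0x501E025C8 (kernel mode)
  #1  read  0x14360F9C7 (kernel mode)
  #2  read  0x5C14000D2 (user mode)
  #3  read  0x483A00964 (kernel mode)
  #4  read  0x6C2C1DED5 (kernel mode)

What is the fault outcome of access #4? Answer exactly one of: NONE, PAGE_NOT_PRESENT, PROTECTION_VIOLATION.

Trace:
#0 VA=0x501E025C8 (r,kernel):
  lvl0: tbl 0x3A, slot 20 ⇒ 0x3C007 (P1/RW1/US1/PS0)
  lvl1: tbl 0x3C, slot 15 ⇒ 0x3F007 (P1/RW1/US1/PS0)
  lvl2: tbl 0x3F, slot 2 ⇒ 0x43007 (P1/RW1/US1/PS0)
  ✓ 0x435C8  — 3 lookups
#1 VA=0x14360F9C7 (r,kernel):
  lvl0: tbl 0x3A, slot 5 ⇒ 0x44007 (P1/RW1/US1/PS0)
  lvl1: tbl 0x44, slot 27 ⇒ 0x47007 (P1/RW1/US1/PS0)
  lvl2: tbl 0x47, slot 15 ⇒ 0x4A007 (P1/RW1/US1/PS0)
  ✓ 0x4A9C7  — 3 lookups
#2 VA=0x5C14000D2 (r,user):
  lvl0: tbl 0x3A, slot 23 ⇒ 0x4D007 (P1/RW1/US1/PS0)
  lvl1: tbl 0x4D, slot 10 ⇒ 0x5B000 (P0/RW0/US0/PS0)
  ✗ PAGE_NOT_PRESENT  [2 reads]
#3 VA=0x483A00964 (r,kernel):
  lvl0: tbl 0x3A, slot 18 ⇒ 0x4F007 (P1/RW1/US1/PS0)
  lvl1: tbl 0x4F, slot 29 ⇒ 0x52007 (P1/RW1/US1/PS0)
  lvl2: tbl 0x52, slot 0 ⇒ 0x54007 (P1/RW1/US1/PS0)
  ✓ 0x54964  — 3 lookups
#4 VA=0x6C2C1DED5 (r,kernel):
  lvl0: tbl 0x3A, slot 27 ⇒ 0x56007 (P1/RW1/US1/PS0)
  lvl1: tbl 0x56, slot 22 ⇒ 0x58007 (P1/RW1/US1/PS0)
  lvl2: tbl 0x58, slot 29 ⇒ 0x5A007 (P1/RW1/US1/PS0)
  ✓ 0x5AED5  — 3 lookups

Access #4 fault: NONE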